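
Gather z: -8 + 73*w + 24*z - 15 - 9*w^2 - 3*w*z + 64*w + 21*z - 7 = -9*w^2 + 137*w + z*(45 - 3*w) - 30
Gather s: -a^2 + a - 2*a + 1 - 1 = -a^2 - a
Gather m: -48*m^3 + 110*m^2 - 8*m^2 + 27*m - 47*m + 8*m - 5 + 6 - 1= -48*m^3 + 102*m^2 - 12*m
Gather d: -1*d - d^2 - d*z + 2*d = -d^2 + d*(1 - z)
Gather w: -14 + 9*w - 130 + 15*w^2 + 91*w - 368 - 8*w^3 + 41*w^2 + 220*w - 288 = -8*w^3 + 56*w^2 + 320*w - 800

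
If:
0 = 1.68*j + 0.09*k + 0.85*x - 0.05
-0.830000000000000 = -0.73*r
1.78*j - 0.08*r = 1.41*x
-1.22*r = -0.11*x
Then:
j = 10.04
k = -305.96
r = 1.14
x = 12.61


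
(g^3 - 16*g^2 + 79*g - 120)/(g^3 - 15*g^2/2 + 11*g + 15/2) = 2*(g - 8)/(2*g + 1)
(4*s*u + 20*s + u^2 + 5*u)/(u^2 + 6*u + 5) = (4*s + u)/(u + 1)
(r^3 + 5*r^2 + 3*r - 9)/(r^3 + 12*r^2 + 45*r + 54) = (r - 1)/(r + 6)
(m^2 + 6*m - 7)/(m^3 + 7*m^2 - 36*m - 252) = (m - 1)/(m^2 - 36)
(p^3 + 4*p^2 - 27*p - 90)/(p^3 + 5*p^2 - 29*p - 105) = (p + 6)/(p + 7)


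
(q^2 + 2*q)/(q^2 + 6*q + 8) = q/(q + 4)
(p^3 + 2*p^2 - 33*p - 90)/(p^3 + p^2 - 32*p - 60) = (p + 3)/(p + 2)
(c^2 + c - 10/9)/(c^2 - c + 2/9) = (3*c + 5)/(3*c - 1)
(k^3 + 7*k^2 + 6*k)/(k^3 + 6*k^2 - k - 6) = k/(k - 1)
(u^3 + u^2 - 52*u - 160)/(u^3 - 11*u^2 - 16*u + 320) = (u + 4)/(u - 8)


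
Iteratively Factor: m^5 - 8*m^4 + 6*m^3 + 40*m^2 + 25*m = (m + 1)*(m^4 - 9*m^3 + 15*m^2 + 25*m) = (m - 5)*(m + 1)*(m^3 - 4*m^2 - 5*m) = (m - 5)*(m + 1)^2*(m^2 - 5*m) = (m - 5)^2*(m + 1)^2*(m)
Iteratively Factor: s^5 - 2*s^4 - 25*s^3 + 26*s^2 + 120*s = (s)*(s^4 - 2*s^3 - 25*s^2 + 26*s + 120) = s*(s - 5)*(s^3 + 3*s^2 - 10*s - 24) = s*(s - 5)*(s + 2)*(s^2 + s - 12) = s*(s - 5)*(s - 3)*(s + 2)*(s + 4)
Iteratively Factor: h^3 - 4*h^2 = (h)*(h^2 - 4*h) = h*(h - 4)*(h)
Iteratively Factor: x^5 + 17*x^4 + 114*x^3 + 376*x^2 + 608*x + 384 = (x + 4)*(x^4 + 13*x^3 + 62*x^2 + 128*x + 96) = (x + 4)^2*(x^3 + 9*x^2 + 26*x + 24) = (x + 3)*(x + 4)^2*(x^2 + 6*x + 8) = (x + 3)*(x + 4)^3*(x + 2)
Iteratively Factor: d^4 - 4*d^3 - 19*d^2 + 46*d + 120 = (d - 4)*(d^3 - 19*d - 30) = (d - 5)*(d - 4)*(d^2 + 5*d + 6) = (d - 5)*(d - 4)*(d + 3)*(d + 2)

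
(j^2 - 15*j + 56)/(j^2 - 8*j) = (j - 7)/j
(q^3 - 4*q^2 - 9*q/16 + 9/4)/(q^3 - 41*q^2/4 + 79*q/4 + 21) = (q - 3/4)/(q - 7)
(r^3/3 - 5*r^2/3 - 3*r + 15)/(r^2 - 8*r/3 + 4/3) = (r^3 - 5*r^2 - 9*r + 45)/(3*r^2 - 8*r + 4)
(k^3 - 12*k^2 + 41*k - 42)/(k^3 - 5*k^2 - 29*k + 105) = (k - 2)/(k + 5)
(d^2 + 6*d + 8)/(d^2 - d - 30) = (d^2 + 6*d + 8)/(d^2 - d - 30)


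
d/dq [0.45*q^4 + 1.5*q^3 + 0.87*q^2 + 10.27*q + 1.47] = 1.8*q^3 + 4.5*q^2 + 1.74*q + 10.27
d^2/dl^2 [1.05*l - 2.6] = 0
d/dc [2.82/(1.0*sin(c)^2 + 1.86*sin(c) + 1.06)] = -(5.64*sin(c) + 5.2452)*cos(c)/(1.0*sin(c)^2 + 1.86*sin(c) + 1.06)^2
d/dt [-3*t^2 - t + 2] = -6*t - 1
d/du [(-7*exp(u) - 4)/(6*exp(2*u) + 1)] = (42*exp(2*u) + 48*exp(u) - 7)*exp(u)/(36*exp(4*u) + 12*exp(2*u) + 1)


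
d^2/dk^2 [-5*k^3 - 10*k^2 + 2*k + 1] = -30*k - 20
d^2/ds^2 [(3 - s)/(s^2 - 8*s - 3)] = 2*(4*(s - 4)^2*(s - 3) + (3*s - 11)*(-s^2 + 8*s + 3))/(-s^2 + 8*s + 3)^3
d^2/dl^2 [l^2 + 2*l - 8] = 2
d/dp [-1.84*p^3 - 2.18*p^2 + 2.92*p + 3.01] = -5.52*p^2 - 4.36*p + 2.92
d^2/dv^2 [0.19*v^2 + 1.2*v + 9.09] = 0.380000000000000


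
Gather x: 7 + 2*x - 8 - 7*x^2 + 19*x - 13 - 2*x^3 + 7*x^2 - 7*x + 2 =-2*x^3 + 14*x - 12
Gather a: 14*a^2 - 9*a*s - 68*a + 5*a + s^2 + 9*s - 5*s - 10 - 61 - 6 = 14*a^2 + a*(-9*s - 63) + s^2 + 4*s - 77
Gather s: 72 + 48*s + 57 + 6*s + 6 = 54*s + 135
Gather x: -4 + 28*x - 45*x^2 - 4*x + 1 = -45*x^2 + 24*x - 3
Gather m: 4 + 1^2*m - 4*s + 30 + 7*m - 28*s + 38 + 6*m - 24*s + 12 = 14*m - 56*s + 84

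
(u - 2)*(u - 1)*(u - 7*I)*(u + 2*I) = u^4 - 3*u^3 - 5*I*u^3 + 16*u^2 + 15*I*u^2 - 42*u - 10*I*u + 28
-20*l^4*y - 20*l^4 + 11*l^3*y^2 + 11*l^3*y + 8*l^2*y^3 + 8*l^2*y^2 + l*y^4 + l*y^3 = (-l + y)*(4*l + y)*(5*l + y)*(l*y + l)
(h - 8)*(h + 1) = h^2 - 7*h - 8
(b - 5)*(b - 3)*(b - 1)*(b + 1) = b^4 - 8*b^3 + 14*b^2 + 8*b - 15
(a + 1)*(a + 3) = a^2 + 4*a + 3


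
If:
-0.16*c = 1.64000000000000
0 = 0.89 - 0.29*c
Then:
No Solution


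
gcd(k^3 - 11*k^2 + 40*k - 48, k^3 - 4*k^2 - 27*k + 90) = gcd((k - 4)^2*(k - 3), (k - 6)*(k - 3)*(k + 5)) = k - 3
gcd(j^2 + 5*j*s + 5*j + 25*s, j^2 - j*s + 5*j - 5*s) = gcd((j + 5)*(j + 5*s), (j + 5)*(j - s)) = j + 5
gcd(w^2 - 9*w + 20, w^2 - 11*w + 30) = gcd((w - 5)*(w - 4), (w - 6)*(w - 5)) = w - 5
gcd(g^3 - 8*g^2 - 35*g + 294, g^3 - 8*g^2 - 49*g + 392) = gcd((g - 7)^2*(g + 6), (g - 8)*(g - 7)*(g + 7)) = g - 7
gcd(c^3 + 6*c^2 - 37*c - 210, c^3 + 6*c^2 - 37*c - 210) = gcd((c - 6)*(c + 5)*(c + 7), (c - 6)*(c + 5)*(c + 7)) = c^3 + 6*c^2 - 37*c - 210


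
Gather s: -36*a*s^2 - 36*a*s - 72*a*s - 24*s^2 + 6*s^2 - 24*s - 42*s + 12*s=s^2*(-36*a - 18) + s*(-108*a - 54)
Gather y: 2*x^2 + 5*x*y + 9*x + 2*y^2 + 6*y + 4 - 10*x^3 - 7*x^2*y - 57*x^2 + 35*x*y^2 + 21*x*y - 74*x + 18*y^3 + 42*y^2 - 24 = -10*x^3 - 55*x^2 - 65*x + 18*y^3 + y^2*(35*x + 44) + y*(-7*x^2 + 26*x + 6) - 20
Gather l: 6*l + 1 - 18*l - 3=-12*l - 2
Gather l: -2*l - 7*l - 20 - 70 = -9*l - 90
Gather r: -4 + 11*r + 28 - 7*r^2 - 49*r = -7*r^2 - 38*r + 24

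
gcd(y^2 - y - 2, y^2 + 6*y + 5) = y + 1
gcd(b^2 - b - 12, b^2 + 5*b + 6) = b + 3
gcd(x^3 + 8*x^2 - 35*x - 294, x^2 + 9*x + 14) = x + 7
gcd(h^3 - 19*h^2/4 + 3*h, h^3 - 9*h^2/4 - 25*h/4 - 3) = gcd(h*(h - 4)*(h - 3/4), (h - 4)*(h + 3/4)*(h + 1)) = h - 4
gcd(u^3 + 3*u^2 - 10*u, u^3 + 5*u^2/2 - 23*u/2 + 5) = u^2 + 3*u - 10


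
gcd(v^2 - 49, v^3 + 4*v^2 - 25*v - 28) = v + 7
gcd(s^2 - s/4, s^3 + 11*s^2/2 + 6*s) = s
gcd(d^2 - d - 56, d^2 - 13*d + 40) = d - 8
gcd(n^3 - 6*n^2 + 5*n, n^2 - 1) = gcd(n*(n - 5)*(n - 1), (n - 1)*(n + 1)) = n - 1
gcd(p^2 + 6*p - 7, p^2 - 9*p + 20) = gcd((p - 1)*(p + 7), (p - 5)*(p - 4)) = 1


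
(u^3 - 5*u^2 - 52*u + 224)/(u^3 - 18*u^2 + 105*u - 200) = (u^2 + 3*u - 28)/(u^2 - 10*u + 25)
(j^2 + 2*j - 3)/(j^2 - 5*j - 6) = (-j^2 - 2*j + 3)/(-j^2 + 5*j + 6)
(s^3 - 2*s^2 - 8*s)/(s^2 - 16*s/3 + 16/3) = 3*s*(s + 2)/(3*s - 4)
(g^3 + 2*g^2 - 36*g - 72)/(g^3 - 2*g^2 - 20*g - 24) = (g + 6)/(g + 2)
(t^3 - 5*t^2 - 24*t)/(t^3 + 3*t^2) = (t - 8)/t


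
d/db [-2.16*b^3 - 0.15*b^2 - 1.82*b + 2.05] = -6.48*b^2 - 0.3*b - 1.82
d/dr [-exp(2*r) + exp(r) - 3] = (1 - 2*exp(r))*exp(r)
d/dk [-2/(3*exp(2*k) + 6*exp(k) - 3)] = 4*(exp(k) + 1)*exp(k)/(3*(exp(2*k) + 2*exp(k) - 1)^2)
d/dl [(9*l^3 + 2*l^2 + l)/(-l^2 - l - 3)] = (-9*l^4 - 18*l^3 - 82*l^2 - 12*l - 3)/(l^4 + 2*l^3 + 7*l^2 + 6*l + 9)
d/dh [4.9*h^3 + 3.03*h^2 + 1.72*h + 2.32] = 14.7*h^2 + 6.06*h + 1.72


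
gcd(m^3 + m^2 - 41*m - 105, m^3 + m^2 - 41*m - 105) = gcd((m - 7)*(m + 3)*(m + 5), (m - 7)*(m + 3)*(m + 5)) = m^3 + m^2 - 41*m - 105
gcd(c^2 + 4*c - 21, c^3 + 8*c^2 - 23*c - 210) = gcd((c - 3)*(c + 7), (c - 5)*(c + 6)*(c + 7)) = c + 7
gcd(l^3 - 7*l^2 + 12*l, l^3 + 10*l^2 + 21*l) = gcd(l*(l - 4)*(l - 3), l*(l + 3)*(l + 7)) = l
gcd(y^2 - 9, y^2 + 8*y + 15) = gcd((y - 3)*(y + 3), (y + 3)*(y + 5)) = y + 3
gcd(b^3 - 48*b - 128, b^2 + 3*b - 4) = b + 4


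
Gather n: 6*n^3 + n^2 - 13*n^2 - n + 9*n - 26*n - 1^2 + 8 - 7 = 6*n^3 - 12*n^2 - 18*n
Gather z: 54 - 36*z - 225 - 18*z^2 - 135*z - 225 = -18*z^2 - 171*z - 396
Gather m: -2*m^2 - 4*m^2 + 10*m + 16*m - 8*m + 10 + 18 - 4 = -6*m^2 + 18*m + 24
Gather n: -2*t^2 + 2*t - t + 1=-2*t^2 + t + 1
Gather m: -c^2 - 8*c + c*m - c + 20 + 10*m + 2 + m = -c^2 - 9*c + m*(c + 11) + 22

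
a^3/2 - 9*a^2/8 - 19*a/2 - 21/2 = (a/2 + 1)*(a - 6)*(a + 7/4)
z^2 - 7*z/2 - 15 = (z - 6)*(z + 5/2)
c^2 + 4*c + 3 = (c + 1)*(c + 3)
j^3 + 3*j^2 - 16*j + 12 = (j - 2)*(j - 1)*(j + 6)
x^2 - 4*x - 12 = (x - 6)*(x + 2)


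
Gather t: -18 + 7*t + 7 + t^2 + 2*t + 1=t^2 + 9*t - 10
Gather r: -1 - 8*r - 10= -8*r - 11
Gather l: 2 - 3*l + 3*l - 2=0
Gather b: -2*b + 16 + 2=18 - 2*b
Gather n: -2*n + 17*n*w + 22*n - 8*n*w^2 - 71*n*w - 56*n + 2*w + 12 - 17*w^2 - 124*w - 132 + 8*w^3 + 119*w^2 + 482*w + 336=n*(-8*w^2 - 54*w - 36) + 8*w^3 + 102*w^2 + 360*w + 216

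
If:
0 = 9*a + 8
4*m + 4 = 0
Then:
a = -8/9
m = -1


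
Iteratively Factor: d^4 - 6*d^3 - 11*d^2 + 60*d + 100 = (d - 5)*(d^3 - d^2 - 16*d - 20) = (d - 5)^2*(d^2 + 4*d + 4) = (d - 5)^2*(d + 2)*(d + 2)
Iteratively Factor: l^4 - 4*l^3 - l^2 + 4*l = (l + 1)*(l^3 - 5*l^2 + 4*l) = (l - 1)*(l + 1)*(l^2 - 4*l) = l*(l - 1)*(l + 1)*(l - 4)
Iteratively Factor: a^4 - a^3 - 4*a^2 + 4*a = (a - 2)*(a^3 + a^2 - 2*a) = a*(a - 2)*(a^2 + a - 2) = a*(a - 2)*(a + 2)*(a - 1)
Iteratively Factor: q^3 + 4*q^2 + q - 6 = (q + 2)*(q^2 + 2*q - 3) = (q + 2)*(q + 3)*(q - 1)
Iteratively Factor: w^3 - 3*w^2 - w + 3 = (w + 1)*(w^2 - 4*w + 3) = (w - 3)*(w + 1)*(w - 1)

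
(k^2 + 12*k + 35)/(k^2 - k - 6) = (k^2 + 12*k + 35)/(k^2 - k - 6)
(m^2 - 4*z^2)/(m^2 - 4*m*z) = (m^2 - 4*z^2)/(m*(m - 4*z))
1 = 1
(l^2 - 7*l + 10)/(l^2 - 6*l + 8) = (l - 5)/(l - 4)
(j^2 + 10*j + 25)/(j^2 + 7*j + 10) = (j + 5)/(j + 2)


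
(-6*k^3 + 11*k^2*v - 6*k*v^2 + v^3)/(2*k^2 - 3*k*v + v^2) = -3*k + v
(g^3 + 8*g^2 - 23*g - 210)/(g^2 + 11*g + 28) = (g^2 + g - 30)/(g + 4)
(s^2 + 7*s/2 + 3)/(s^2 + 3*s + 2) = (s + 3/2)/(s + 1)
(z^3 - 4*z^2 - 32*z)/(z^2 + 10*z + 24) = z*(z - 8)/(z + 6)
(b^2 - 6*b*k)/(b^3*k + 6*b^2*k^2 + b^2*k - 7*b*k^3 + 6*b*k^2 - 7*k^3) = b*(b - 6*k)/(k*(b^3 + 6*b^2*k + b^2 - 7*b*k^2 + 6*b*k - 7*k^2))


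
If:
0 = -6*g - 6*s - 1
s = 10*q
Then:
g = -s - 1/6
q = s/10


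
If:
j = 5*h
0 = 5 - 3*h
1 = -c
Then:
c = -1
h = 5/3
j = 25/3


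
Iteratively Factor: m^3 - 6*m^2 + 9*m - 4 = (m - 1)*(m^2 - 5*m + 4) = (m - 1)^2*(m - 4)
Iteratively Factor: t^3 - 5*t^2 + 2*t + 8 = (t + 1)*(t^2 - 6*t + 8) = (t - 2)*(t + 1)*(t - 4)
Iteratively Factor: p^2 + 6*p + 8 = (p + 4)*(p + 2)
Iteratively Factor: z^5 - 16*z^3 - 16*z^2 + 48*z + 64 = (z + 2)*(z^4 - 2*z^3 - 12*z^2 + 8*z + 32) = (z - 2)*(z + 2)*(z^3 - 12*z - 16) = (z - 2)*(z + 2)^2*(z^2 - 2*z - 8) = (z - 4)*(z - 2)*(z + 2)^2*(z + 2)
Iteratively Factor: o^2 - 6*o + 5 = (o - 1)*(o - 5)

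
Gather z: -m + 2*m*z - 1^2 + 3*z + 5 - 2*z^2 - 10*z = -m - 2*z^2 + z*(2*m - 7) + 4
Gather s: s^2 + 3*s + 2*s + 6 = s^2 + 5*s + 6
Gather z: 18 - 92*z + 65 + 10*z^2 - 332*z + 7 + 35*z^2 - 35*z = 45*z^2 - 459*z + 90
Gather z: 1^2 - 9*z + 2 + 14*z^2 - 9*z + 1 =14*z^2 - 18*z + 4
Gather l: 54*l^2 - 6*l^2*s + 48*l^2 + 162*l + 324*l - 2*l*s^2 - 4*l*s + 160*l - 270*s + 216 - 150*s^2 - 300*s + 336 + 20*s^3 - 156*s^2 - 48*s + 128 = l^2*(102 - 6*s) + l*(-2*s^2 - 4*s + 646) + 20*s^3 - 306*s^2 - 618*s + 680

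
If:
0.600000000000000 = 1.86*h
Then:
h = 0.32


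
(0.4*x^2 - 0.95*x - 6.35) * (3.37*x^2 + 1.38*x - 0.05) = 1.348*x^4 - 2.6495*x^3 - 22.7305*x^2 - 8.7155*x + 0.3175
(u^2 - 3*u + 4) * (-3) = -3*u^2 + 9*u - 12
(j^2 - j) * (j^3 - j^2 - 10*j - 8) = j^5 - 2*j^4 - 9*j^3 + 2*j^2 + 8*j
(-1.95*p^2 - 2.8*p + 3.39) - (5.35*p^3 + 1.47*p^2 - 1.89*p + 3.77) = -5.35*p^3 - 3.42*p^2 - 0.91*p - 0.38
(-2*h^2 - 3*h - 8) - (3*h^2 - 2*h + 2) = -5*h^2 - h - 10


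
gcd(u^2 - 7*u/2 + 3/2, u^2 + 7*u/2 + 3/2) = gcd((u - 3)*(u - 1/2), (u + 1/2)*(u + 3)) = 1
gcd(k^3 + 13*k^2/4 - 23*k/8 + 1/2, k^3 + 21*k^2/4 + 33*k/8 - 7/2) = k^2 + 7*k/2 - 2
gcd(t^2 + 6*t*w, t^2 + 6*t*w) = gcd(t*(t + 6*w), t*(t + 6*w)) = t^2 + 6*t*w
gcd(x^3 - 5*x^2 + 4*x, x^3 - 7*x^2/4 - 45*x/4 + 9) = x - 4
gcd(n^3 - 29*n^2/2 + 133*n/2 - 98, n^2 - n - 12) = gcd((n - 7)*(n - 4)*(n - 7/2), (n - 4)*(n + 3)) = n - 4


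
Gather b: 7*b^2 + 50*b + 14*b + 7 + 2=7*b^2 + 64*b + 9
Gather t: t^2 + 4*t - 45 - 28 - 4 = t^2 + 4*t - 77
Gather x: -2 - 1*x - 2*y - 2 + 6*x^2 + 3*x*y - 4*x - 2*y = 6*x^2 + x*(3*y - 5) - 4*y - 4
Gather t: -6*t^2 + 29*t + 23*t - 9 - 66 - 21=-6*t^2 + 52*t - 96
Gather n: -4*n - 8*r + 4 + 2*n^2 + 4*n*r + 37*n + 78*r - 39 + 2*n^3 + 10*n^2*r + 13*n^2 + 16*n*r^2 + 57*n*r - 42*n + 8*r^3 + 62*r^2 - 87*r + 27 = 2*n^3 + n^2*(10*r + 15) + n*(16*r^2 + 61*r - 9) + 8*r^3 + 62*r^2 - 17*r - 8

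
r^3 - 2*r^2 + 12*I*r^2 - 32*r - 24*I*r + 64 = (r - 2)*(r + 4*I)*(r + 8*I)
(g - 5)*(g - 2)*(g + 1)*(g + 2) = g^4 - 4*g^3 - 9*g^2 + 16*g + 20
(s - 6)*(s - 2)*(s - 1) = s^3 - 9*s^2 + 20*s - 12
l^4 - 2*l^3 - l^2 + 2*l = l*(l - 2)*(l - 1)*(l + 1)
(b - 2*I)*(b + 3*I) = b^2 + I*b + 6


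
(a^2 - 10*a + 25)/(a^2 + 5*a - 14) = (a^2 - 10*a + 25)/(a^2 + 5*a - 14)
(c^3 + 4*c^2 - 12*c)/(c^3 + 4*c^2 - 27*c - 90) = c*(c - 2)/(c^2 - 2*c - 15)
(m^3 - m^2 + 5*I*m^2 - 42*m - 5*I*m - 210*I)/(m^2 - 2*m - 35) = (m^2 + m*(6 + 5*I) + 30*I)/(m + 5)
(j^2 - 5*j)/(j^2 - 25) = j/(j + 5)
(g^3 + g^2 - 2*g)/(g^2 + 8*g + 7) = g*(g^2 + g - 2)/(g^2 + 8*g + 7)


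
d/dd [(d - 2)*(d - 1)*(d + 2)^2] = 4*d^3 + 3*d^2 - 12*d - 4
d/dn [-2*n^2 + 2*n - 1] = 2 - 4*n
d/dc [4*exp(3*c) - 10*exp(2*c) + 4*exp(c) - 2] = (12*exp(2*c) - 20*exp(c) + 4)*exp(c)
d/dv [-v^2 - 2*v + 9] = -2*v - 2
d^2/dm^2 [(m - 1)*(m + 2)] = 2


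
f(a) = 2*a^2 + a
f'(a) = 4*a + 1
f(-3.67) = 23.27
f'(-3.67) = -13.68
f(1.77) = 8.04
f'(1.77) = 8.08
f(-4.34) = 33.33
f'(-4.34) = -16.36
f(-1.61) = 3.57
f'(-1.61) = -5.44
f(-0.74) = 0.36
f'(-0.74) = -1.96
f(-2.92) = 14.13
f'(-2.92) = -10.68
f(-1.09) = 1.29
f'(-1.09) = -3.36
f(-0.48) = -0.02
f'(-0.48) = -0.92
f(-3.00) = 15.00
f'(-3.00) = -11.00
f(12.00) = 300.00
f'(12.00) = 49.00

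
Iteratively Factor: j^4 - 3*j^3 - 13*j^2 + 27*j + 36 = (j - 3)*(j^3 - 13*j - 12) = (j - 4)*(j - 3)*(j^2 + 4*j + 3) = (j - 4)*(j - 3)*(j + 3)*(j + 1)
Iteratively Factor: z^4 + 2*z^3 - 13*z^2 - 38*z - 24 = (z + 1)*(z^3 + z^2 - 14*z - 24) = (z + 1)*(z + 3)*(z^2 - 2*z - 8) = (z + 1)*(z + 2)*(z + 3)*(z - 4)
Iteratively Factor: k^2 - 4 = (k - 2)*(k + 2)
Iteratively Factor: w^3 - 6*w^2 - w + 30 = (w - 5)*(w^2 - w - 6) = (w - 5)*(w - 3)*(w + 2)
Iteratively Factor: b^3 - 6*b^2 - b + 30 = (b + 2)*(b^2 - 8*b + 15) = (b - 5)*(b + 2)*(b - 3)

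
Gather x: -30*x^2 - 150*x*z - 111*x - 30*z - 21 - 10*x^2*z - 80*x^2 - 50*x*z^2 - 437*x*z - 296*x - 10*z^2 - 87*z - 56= x^2*(-10*z - 110) + x*(-50*z^2 - 587*z - 407) - 10*z^2 - 117*z - 77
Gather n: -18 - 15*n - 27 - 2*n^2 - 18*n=-2*n^2 - 33*n - 45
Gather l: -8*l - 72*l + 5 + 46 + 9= 60 - 80*l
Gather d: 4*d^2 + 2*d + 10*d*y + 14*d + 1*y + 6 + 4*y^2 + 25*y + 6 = 4*d^2 + d*(10*y + 16) + 4*y^2 + 26*y + 12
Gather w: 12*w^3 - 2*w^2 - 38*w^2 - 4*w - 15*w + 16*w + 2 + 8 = 12*w^3 - 40*w^2 - 3*w + 10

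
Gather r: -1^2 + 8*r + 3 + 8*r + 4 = 16*r + 6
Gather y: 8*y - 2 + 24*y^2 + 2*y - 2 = 24*y^2 + 10*y - 4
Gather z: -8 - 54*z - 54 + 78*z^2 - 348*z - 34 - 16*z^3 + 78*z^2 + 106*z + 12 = -16*z^3 + 156*z^2 - 296*z - 84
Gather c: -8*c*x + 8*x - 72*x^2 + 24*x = -8*c*x - 72*x^2 + 32*x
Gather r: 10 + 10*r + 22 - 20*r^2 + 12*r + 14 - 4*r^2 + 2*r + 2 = -24*r^2 + 24*r + 48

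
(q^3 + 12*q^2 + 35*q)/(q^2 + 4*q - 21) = q*(q + 5)/(q - 3)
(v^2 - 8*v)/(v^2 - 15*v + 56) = v/(v - 7)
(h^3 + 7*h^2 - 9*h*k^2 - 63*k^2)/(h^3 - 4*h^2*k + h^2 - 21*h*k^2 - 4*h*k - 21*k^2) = (h^2 - 3*h*k + 7*h - 21*k)/(h^2 - 7*h*k + h - 7*k)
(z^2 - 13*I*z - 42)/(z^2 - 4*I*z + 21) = (z - 6*I)/(z + 3*I)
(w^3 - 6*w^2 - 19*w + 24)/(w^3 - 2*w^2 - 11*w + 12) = (w - 8)/(w - 4)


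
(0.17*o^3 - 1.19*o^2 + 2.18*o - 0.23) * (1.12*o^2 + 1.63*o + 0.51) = 0.1904*o^5 - 1.0557*o^4 + 0.5886*o^3 + 2.6889*o^2 + 0.7369*o - 0.1173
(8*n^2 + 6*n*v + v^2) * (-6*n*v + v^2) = -48*n^3*v - 28*n^2*v^2 + v^4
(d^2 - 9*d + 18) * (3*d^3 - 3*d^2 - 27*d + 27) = 3*d^5 - 30*d^4 + 54*d^3 + 216*d^2 - 729*d + 486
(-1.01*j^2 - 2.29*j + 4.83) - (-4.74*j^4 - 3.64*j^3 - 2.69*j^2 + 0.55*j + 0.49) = 4.74*j^4 + 3.64*j^3 + 1.68*j^2 - 2.84*j + 4.34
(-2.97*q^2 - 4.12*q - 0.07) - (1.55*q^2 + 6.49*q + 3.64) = -4.52*q^2 - 10.61*q - 3.71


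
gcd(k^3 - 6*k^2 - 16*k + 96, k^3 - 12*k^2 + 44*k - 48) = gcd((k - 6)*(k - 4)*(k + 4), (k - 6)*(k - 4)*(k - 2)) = k^2 - 10*k + 24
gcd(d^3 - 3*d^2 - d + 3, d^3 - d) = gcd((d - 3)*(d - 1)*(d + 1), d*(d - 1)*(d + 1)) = d^2 - 1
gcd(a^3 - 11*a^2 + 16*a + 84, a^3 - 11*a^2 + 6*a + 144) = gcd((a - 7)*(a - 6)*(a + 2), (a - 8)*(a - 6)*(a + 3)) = a - 6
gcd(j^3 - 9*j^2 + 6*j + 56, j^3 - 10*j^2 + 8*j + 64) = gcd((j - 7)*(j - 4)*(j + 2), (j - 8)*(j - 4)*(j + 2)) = j^2 - 2*j - 8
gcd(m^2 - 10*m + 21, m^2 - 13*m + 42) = m - 7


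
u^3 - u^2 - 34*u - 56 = (u - 7)*(u + 2)*(u + 4)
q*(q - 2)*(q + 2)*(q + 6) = q^4 + 6*q^3 - 4*q^2 - 24*q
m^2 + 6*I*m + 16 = (m - 2*I)*(m + 8*I)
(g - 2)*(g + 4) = g^2 + 2*g - 8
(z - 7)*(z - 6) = z^2 - 13*z + 42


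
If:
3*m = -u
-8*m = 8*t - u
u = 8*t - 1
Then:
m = -1/8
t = 11/64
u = 3/8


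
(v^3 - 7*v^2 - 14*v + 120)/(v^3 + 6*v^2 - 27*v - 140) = (v - 6)/(v + 7)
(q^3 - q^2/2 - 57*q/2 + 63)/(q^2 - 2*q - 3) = (q^2 + 5*q/2 - 21)/(q + 1)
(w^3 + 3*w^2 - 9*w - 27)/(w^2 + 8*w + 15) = (w^2 - 9)/(w + 5)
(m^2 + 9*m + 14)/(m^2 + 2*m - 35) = (m + 2)/(m - 5)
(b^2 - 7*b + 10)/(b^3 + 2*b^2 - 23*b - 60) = (b - 2)/(b^2 + 7*b + 12)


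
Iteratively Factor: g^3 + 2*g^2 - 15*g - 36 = (g + 3)*(g^2 - g - 12) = (g + 3)^2*(g - 4)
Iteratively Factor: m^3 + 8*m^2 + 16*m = (m)*(m^2 + 8*m + 16) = m*(m + 4)*(m + 4)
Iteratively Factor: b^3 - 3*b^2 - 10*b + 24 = (b - 4)*(b^2 + b - 6) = (b - 4)*(b - 2)*(b + 3)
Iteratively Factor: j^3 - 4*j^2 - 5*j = (j - 5)*(j^2 + j) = (j - 5)*(j + 1)*(j)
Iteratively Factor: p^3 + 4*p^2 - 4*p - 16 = (p + 4)*(p^2 - 4) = (p - 2)*(p + 4)*(p + 2)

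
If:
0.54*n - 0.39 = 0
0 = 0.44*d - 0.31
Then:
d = 0.70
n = 0.72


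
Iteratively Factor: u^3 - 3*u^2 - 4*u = (u - 4)*(u^2 + u) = u*(u - 4)*(u + 1)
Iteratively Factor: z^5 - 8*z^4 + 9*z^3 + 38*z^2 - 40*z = (z - 5)*(z^4 - 3*z^3 - 6*z^2 + 8*z) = (z - 5)*(z - 1)*(z^3 - 2*z^2 - 8*z) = z*(z - 5)*(z - 1)*(z^2 - 2*z - 8) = z*(z - 5)*(z - 1)*(z + 2)*(z - 4)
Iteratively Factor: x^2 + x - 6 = (x + 3)*(x - 2)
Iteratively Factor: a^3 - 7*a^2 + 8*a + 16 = (a - 4)*(a^2 - 3*a - 4) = (a - 4)*(a + 1)*(a - 4)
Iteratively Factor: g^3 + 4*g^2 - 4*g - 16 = (g - 2)*(g^2 + 6*g + 8) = (g - 2)*(g + 4)*(g + 2)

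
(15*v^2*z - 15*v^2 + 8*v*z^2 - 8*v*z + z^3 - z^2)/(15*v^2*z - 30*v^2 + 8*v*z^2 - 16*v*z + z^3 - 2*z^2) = (z - 1)/(z - 2)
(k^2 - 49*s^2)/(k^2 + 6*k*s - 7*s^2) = (-k + 7*s)/(-k + s)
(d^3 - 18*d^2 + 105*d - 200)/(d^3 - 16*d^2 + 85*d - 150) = (d - 8)/(d - 6)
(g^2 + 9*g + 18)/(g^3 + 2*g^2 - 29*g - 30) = (g + 3)/(g^2 - 4*g - 5)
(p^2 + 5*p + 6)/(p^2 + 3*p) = (p + 2)/p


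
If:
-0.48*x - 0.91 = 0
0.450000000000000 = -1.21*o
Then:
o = -0.37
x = -1.90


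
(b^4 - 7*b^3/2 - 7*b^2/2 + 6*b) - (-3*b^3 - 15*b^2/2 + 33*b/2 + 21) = b^4 - b^3/2 + 4*b^2 - 21*b/2 - 21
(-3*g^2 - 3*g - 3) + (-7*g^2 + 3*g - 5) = -10*g^2 - 8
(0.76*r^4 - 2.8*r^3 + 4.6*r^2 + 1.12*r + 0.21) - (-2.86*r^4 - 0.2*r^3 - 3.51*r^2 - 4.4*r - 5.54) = 3.62*r^4 - 2.6*r^3 + 8.11*r^2 + 5.52*r + 5.75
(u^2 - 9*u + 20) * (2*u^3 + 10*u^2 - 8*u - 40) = 2*u^5 - 8*u^4 - 58*u^3 + 232*u^2 + 200*u - 800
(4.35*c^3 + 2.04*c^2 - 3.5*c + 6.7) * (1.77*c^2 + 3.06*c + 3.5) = 7.6995*c^5 + 16.9218*c^4 + 15.2724*c^3 + 8.289*c^2 + 8.252*c + 23.45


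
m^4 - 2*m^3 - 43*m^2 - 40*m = m*(m - 8)*(m + 1)*(m + 5)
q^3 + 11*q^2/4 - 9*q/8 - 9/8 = (q - 3/4)*(q + 1/2)*(q + 3)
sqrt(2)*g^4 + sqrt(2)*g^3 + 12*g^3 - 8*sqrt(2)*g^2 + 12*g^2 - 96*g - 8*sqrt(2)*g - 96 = (g - 2*sqrt(2))*(g + 2*sqrt(2))*(g + 6*sqrt(2))*(sqrt(2)*g + sqrt(2))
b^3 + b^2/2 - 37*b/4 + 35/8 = (b - 5/2)*(b - 1/2)*(b + 7/2)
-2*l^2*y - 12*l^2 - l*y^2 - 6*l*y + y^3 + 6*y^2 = (-2*l + y)*(l + y)*(y + 6)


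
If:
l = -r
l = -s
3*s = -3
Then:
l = 1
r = -1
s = -1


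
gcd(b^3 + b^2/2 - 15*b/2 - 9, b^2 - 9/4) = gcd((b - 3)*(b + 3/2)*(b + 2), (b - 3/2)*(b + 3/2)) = b + 3/2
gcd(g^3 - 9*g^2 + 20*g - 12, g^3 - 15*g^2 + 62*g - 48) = g^2 - 7*g + 6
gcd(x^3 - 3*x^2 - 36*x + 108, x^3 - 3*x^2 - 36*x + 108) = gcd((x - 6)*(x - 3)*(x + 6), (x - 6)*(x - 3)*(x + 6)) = x^3 - 3*x^2 - 36*x + 108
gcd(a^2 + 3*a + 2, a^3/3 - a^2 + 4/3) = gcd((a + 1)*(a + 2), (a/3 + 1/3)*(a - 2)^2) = a + 1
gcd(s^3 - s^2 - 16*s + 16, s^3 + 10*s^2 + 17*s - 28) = s^2 + 3*s - 4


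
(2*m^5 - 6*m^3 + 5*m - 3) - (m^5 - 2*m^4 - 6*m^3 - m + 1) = m^5 + 2*m^4 + 6*m - 4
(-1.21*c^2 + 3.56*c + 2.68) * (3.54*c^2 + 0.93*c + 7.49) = -4.2834*c^4 + 11.4771*c^3 + 3.7351*c^2 + 29.1568*c + 20.0732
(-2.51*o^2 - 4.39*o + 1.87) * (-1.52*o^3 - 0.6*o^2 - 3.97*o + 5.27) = 3.8152*o^5 + 8.1788*o^4 + 9.7563*o^3 + 3.0786*o^2 - 30.5592*o + 9.8549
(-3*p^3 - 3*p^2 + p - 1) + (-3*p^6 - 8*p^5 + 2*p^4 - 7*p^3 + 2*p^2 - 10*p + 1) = -3*p^6 - 8*p^5 + 2*p^4 - 10*p^3 - p^2 - 9*p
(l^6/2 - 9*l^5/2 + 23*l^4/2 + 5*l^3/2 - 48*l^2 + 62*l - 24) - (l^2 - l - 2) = l^6/2 - 9*l^5/2 + 23*l^4/2 + 5*l^3/2 - 49*l^2 + 63*l - 22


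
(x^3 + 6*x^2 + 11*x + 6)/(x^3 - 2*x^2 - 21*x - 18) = (x + 2)/(x - 6)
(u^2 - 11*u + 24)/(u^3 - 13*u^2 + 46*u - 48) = 1/(u - 2)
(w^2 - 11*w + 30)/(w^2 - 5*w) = (w - 6)/w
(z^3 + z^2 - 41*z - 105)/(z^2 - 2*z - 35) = z + 3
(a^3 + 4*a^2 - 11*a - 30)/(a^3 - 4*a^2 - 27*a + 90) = (a + 2)/(a - 6)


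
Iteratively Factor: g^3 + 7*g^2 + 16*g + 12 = (g + 2)*(g^2 + 5*g + 6) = (g + 2)*(g + 3)*(g + 2)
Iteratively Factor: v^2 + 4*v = (v + 4)*(v)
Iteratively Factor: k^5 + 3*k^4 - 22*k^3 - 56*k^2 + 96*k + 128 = (k + 1)*(k^4 + 2*k^3 - 24*k^2 - 32*k + 128) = (k + 1)*(k + 4)*(k^3 - 2*k^2 - 16*k + 32) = (k - 2)*(k + 1)*(k + 4)*(k^2 - 16) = (k - 2)*(k + 1)*(k + 4)^2*(k - 4)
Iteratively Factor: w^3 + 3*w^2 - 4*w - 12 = (w - 2)*(w^2 + 5*w + 6) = (w - 2)*(w + 2)*(w + 3)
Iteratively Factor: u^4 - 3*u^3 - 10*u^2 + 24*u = (u)*(u^3 - 3*u^2 - 10*u + 24) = u*(u - 2)*(u^2 - u - 12) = u*(u - 2)*(u + 3)*(u - 4)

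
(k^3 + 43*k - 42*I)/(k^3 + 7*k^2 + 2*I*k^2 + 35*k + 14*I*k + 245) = (k^2 - 7*I*k - 6)/(k^2 + k*(7 - 5*I) - 35*I)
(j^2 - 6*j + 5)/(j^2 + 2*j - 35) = (j - 1)/(j + 7)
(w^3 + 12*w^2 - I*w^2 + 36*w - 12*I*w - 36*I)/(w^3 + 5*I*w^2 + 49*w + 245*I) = (w^3 + w^2*(12 - I) + 12*w*(3 - I) - 36*I)/(w^3 + 5*I*w^2 + 49*w + 245*I)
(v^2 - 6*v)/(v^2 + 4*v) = (v - 6)/(v + 4)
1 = 1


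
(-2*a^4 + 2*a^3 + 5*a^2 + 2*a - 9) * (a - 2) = -2*a^5 + 6*a^4 + a^3 - 8*a^2 - 13*a + 18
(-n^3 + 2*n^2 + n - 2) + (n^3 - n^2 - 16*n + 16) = n^2 - 15*n + 14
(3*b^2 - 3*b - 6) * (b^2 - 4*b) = 3*b^4 - 15*b^3 + 6*b^2 + 24*b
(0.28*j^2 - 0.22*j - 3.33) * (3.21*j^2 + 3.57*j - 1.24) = 0.8988*j^4 + 0.2934*j^3 - 11.8219*j^2 - 11.6153*j + 4.1292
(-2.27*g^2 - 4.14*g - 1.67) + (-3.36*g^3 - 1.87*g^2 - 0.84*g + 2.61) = -3.36*g^3 - 4.14*g^2 - 4.98*g + 0.94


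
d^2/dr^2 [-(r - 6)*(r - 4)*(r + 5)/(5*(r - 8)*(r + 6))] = 16*(-2*r^3 + 9*r^2 - 306*r + 348)/(5*(r^6 - 6*r^5 - 132*r^4 + 568*r^3 + 6336*r^2 - 13824*r - 110592))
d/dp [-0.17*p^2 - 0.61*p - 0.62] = -0.34*p - 0.61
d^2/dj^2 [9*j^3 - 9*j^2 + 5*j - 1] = 54*j - 18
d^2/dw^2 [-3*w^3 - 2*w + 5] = -18*w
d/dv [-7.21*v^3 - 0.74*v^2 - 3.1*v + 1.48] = -21.63*v^2 - 1.48*v - 3.1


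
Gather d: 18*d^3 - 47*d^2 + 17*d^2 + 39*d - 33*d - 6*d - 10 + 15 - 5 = 18*d^3 - 30*d^2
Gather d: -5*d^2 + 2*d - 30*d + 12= -5*d^2 - 28*d + 12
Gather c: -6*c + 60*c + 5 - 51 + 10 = 54*c - 36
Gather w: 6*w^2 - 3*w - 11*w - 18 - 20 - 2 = 6*w^2 - 14*w - 40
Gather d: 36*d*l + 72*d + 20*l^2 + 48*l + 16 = d*(36*l + 72) + 20*l^2 + 48*l + 16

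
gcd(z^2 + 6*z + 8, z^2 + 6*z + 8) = z^2 + 6*z + 8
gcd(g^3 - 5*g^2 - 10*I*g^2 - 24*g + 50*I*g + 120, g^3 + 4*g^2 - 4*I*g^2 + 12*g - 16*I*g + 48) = g - 6*I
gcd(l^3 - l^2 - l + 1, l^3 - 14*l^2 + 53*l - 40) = l - 1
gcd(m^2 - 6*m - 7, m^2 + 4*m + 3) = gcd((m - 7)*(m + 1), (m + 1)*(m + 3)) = m + 1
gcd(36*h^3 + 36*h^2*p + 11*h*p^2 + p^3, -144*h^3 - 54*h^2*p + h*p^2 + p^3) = 18*h^2 + 9*h*p + p^2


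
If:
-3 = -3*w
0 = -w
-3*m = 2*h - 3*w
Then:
No Solution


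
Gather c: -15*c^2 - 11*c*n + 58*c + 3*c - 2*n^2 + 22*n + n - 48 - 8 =-15*c^2 + c*(61 - 11*n) - 2*n^2 + 23*n - 56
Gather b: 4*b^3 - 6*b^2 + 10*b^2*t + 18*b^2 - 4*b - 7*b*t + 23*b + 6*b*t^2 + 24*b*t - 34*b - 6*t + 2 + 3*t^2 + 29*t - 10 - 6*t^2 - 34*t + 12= 4*b^3 + b^2*(10*t + 12) + b*(6*t^2 + 17*t - 15) - 3*t^2 - 11*t + 4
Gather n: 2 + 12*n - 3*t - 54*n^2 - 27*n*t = -54*n^2 + n*(12 - 27*t) - 3*t + 2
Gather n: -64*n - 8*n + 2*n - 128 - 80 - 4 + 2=-70*n - 210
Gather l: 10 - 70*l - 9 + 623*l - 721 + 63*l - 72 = 616*l - 792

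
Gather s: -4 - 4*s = -4*s - 4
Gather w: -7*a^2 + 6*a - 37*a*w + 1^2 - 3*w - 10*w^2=-7*a^2 + 6*a - 10*w^2 + w*(-37*a - 3) + 1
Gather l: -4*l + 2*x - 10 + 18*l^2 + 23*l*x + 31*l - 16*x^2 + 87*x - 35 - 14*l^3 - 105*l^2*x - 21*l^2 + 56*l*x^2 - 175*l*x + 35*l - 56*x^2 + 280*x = -14*l^3 + l^2*(-105*x - 3) + l*(56*x^2 - 152*x + 62) - 72*x^2 + 369*x - 45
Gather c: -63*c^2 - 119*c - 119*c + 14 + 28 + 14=-63*c^2 - 238*c + 56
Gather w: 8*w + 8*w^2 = 8*w^2 + 8*w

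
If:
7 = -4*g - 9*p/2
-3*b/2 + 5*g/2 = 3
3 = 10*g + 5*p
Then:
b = 37/30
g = 97/50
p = -82/25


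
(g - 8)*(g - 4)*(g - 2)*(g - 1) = g^4 - 15*g^3 + 70*g^2 - 120*g + 64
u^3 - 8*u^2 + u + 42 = (u - 7)*(u - 3)*(u + 2)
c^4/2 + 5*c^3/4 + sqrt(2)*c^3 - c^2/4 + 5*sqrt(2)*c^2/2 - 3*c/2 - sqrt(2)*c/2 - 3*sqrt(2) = (c/2 + 1)*(c - 1)*(c + 3/2)*(c + 2*sqrt(2))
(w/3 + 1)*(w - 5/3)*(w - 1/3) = w^3/3 + w^2/3 - 49*w/27 + 5/9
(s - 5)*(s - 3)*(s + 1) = s^3 - 7*s^2 + 7*s + 15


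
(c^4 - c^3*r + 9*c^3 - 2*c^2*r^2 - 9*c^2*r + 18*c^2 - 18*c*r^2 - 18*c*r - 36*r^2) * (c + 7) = c^5 - c^4*r + 16*c^4 - 2*c^3*r^2 - 16*c^3*r + 81*c^3 - 32*c^2*r^2 - 81*c^2*r + 126*c^2 - 162*c*r^2 - 126*c*r - 252*r^2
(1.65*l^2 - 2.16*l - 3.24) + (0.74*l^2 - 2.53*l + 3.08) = 2.39*l^2 - 4.69*l - 0.16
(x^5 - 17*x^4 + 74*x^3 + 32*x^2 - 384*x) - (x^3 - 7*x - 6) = x^5 - 17*x^4 + 73*x^3 + 32*x^2 - 377*x + 6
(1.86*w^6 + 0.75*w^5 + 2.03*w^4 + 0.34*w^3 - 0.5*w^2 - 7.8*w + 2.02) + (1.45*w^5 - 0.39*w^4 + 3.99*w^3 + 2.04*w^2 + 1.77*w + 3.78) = 1.86*w^6 + 2.2*w^5 + 1.64*w^4 + 4.33*w^3 + 1.54*w^2 - 6.03*w + 5.8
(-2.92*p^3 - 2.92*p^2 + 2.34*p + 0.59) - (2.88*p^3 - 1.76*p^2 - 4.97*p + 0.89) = -5.8*p^3 - 1.16*p^2 + 7.31*p - 0.3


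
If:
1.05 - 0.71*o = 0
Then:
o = 1.48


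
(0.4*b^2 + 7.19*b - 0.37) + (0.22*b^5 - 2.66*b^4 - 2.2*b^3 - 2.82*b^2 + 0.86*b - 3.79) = 0.22*b^5 - 2.66*b^4 - 2.2*b^3 - 2.42*b^2 + 8.05*b - 4.16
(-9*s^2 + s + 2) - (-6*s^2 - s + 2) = -3*s^2 + 2*s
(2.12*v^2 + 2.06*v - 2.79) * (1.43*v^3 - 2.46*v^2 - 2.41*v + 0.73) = 3.0316*v^5 - 2.2694*v^4 - 14.1665*v^3 + 3.4464*v^2 + 8.2277*v - 2.0367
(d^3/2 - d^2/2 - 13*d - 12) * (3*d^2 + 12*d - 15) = 3*d^5/2 + 9*d^4/2 - 105*d^3/2 - 369*d^2/2 + 51*d + 180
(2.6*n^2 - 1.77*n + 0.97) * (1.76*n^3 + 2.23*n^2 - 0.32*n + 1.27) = 4.576*n^5 + 2.6828*n^4 - 3.0719*n^3 + 6.0315*n^2 - 2.5583*n + 1.2319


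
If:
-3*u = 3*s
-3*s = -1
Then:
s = 1/3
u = -1/3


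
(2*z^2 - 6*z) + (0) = 2*z^2 - 6*z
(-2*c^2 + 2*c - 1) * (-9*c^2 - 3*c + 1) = 18*c^4 - 12*c^3 + c^2 + 5*c - 1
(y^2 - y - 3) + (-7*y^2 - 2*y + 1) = -6*y^2 - 3*y - 2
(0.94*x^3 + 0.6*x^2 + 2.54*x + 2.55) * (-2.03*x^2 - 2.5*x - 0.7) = -1.9082*x^5 - 3.568*x^4 - 7.3142*x^3 - 11.9465*x^2 - 8.153*x - 1.785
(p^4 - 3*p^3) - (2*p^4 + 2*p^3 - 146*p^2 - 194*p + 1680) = -p^4 - 5*p^3 + 146*p^2 + 194*p - 1680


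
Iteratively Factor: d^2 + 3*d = (d + 3)*(d)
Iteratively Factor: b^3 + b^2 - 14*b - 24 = (b + 2)*(b^2 - b - 12) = (b + 2)*(b + 3)*(b - 4)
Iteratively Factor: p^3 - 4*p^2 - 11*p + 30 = (p + 3)*(p^2 - 7*p + 10) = (p - 5)*(p + 3)*(p - 2)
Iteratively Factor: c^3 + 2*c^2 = (c + 2)*(c^2) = c*(c + 2)*(c)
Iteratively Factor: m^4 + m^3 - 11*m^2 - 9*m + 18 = (m - 1)*(m^3 + 2*m^2 - 9*m - 18) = (m - 1)*(m + 2)*(m^2 - 9) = (m - 1)*(m + 2)*(m + 3)*(m - 3)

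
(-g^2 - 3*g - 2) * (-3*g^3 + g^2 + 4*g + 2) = 3*g^5 + 8*g^4 - g^3 - 16*g^2 - 14*g - 4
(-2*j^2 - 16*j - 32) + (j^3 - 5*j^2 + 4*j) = j^3 - 7*j^2 - 12*j - 32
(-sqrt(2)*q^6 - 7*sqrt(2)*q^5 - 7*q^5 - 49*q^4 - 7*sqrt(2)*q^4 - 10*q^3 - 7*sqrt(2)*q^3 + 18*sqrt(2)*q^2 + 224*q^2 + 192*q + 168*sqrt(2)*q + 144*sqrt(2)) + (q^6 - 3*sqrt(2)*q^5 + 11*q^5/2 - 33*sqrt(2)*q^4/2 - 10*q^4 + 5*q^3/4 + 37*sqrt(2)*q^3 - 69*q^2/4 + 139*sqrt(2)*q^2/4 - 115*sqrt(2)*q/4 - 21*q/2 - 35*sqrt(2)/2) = -sqrt(2)*q^6 + q^6 - 10*sqrt(2)*q^5 - 3*q^5/2 - 59*q^4 - 47*sqrt(2)*q^4/2 - 35*q^3/4 + 30*sqrt(2)*q^3 + 211*sqrt(2)*q^2/4 + 827*q^2/4 + 363*q/2 + 557*sqrt(2)*q/4 + 253*sqrt(2)/2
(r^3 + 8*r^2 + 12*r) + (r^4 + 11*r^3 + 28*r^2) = r^4 + 12*r^3 + 36*r^2 + 12*r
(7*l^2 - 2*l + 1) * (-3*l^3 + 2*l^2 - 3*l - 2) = -21*l^5 + 20*l^4 - 28*l^3 - 6*l^2 + l - 2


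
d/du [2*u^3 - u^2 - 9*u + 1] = 6*u^2 - 2*u - 9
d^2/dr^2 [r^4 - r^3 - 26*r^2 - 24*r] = 12*r^2 - 6*r - 52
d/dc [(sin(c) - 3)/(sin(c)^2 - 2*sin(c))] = (-cos(c) + 6/tan(c) - 6*cos(c)/sin(c)^2)/(sin(c) - 2)^2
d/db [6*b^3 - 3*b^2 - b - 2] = 18*b^2 - 6*b - 1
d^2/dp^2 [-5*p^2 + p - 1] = -10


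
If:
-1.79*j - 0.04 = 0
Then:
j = -0.02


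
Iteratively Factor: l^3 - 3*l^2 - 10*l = (l - 5)*(l^2 + 2*l) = l*(l - 5)*(l + 2)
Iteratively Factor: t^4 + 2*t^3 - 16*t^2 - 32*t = (t + 4)*(t^3 - 2*t^2 - 8*t) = (t - 4)*(t + 4)*(t^2 + 2*t) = t*(t - 4)*(t + 4)*(t + 2)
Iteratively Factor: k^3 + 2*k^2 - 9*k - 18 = (k + 2)*(k^2 - 9) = (k - 3)*(k + 2)*(k + 3)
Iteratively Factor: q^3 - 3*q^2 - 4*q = (q - 4)*(q^2 + q) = (q - 4)*(q + 1)*(q)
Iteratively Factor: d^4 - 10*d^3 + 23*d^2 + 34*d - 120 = (d - 3)*(d^3 - 7*d^2 + 2*d + 40) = (d - 5)*(d - 3)*(d^2 - 2*d - 8) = (d - 5)*(d - 3)*(d + 2)*(d - 4)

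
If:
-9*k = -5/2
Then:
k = 5/18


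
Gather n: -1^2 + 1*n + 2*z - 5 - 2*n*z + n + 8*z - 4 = n*(2 - 2*z) + 10*z - 10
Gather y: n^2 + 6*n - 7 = n^2 + 6*n - 7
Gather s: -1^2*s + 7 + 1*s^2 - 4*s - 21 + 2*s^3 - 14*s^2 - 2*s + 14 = 2*s^3 - 13*s^2 - 7*s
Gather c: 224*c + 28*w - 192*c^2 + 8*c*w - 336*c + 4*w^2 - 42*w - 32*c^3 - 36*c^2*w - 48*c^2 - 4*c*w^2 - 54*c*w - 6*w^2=-32*c^3 + c^2*(-36*w - 240) + c*(-4*w^2 - 46*w - 112) - 2*w^2 - 14*w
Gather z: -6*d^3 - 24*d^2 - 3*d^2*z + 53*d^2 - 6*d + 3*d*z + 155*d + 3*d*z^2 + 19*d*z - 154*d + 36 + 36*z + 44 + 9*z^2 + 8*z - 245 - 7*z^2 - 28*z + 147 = -6*d^3 + 29*d^2 - 5*d + z^2*(3*d + 2) + z*(-3*d^2 + 22*d + 16) - 18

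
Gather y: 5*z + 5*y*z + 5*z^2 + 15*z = 5*y*z + 5*z^2 + 20*z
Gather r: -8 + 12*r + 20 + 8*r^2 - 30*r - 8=8*r^2 - 18*r + 4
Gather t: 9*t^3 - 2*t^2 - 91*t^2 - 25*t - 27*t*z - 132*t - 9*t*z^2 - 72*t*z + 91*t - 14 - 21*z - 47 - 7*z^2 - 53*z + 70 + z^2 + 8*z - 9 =9*t^3 - 93*t^2 + t*(-9*z^2 - 99*z - 66) - 6*z^2 - 66*z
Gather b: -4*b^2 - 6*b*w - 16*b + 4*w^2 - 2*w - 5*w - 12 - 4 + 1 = -4*b^2 + b*(-6*w - 16) + 4*w^2 - 7*w - 15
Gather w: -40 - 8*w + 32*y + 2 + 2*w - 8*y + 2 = -6*w + 24*y - 36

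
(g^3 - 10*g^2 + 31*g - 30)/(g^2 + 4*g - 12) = (g^2 - 8*g + 15)/(g + 6)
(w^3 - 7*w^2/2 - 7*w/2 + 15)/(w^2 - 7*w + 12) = (w^2 - w/2 - 5)/(w - 4)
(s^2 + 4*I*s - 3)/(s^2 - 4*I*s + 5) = (s + 3*I)/(s - 5*I)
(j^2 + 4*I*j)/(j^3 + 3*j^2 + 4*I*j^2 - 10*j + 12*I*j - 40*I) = j/(j^2 + 3*j - 10)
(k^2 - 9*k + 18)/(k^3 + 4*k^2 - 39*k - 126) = (k - 3)/(k^2 + 10*k + 21)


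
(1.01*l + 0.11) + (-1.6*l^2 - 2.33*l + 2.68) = -1.6*l^2 - 1.32*l + 2.79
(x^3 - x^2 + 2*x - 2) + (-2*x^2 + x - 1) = x^3 - 3*x^2 + 3*x - 3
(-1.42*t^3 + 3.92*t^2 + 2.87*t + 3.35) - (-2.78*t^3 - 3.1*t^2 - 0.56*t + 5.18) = 1.36*t^3 + 7.02*t^2 + 3.43*t - 1.83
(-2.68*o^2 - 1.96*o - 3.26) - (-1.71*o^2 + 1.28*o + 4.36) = -0.97*o^2 - 3.24*o - 7.62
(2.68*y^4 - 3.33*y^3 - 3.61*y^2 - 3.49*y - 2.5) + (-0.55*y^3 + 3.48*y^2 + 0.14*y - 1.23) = 2.68*y^4 - 3.88*y^3 - 0.13*y^2 - 3.35*y - 3.73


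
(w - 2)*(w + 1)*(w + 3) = w^3 + 2*w^2 - 5*w - 6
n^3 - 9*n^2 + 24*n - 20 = (n - 5)*(n - 2)^2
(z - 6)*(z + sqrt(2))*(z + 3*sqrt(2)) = z^3 - 6*z^2 + 4*sqrt(2)*z^2 - 24*sqrt(2)*z + 6*z - 36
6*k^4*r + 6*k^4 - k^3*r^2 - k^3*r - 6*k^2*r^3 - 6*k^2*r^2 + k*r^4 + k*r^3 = (-6*k + r)*(-k + r)*(k + r)*(k*r + k)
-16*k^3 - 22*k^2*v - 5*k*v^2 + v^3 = (-8*k + v)*(k + v)*(2*k + v)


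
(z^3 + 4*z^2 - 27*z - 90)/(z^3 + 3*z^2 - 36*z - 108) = (z - 5)/(z - 6)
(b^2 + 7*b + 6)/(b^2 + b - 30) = (b + 1)/(b - 5)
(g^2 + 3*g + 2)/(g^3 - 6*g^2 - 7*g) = (g + 2)/(g*(g - 7))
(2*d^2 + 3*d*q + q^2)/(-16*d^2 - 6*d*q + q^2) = (d + q)/(-8*d + q)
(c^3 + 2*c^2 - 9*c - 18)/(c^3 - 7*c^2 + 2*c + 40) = (c^2 - 9)/(c^2 - 9*c + 20)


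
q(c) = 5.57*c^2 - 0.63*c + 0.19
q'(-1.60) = -18.45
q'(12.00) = 133.05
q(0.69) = 2.41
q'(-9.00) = -100.89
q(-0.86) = 4.85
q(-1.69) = 17.16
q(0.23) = 0.34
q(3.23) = 56.27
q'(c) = 11.14*c - 0.63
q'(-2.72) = -30.93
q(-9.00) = 457.03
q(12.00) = 794.71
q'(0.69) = 7.06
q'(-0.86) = -10.21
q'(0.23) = 1.93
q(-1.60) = 15.46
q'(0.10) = 0.48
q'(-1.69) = -19.46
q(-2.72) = 43.11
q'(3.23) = 35.35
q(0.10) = 0.18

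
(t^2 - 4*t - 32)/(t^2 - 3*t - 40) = (t + 4)/(t + 5)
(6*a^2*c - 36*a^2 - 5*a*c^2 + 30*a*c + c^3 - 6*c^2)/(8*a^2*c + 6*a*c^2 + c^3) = (6*a^2*c - 36*a^2 - 5*a*c^2 + 30*a*c + c^3 - 6*c^2)/(c*(8*a^2 + 6*a*c + c^2))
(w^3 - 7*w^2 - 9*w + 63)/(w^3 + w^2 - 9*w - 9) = (w - 7)/(w + 1)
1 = 1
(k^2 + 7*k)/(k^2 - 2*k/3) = 3*(k + 7)/(3*k - 2)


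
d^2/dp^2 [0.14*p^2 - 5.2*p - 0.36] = 0.280000000000000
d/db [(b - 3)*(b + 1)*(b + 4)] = 3*b^2 + 4*b - 11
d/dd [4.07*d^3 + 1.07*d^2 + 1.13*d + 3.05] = 12.21*d^2 + 2.14*d + 1.13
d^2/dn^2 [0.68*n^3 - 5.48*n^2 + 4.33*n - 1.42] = 4.08*n - 10.96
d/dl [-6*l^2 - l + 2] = -12*l - 1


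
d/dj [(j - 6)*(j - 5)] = 2*j - 11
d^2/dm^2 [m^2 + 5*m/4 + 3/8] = 2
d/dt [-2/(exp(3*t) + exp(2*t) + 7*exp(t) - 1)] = (6*exp(2*t) + 4*exp(t) + 14)*exp(t)/(exp(3*t) + exp(2*t) + 7*exp(t) - 1)^2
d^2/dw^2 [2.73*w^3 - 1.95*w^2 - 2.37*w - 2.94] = 16.38*w - 3.9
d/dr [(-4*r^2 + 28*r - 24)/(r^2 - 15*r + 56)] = 8*(4*r^2 - 50*r + 151)/(r^4 - 30*r^3 + 337*r^2 - 1680*r + 3136)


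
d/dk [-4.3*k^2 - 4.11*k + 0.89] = -8.6*k - 4.11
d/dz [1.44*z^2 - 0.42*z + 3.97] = 2.88*z - 0.42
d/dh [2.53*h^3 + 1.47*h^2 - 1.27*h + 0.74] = 7.59*h^2 + 2.94*h - 1.27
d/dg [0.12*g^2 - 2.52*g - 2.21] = 0.24*g - 2.52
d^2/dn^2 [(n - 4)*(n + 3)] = 2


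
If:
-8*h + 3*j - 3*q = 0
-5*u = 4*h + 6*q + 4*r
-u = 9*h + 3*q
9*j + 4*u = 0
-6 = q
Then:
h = 3/2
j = -2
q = -6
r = 15/8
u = 9/2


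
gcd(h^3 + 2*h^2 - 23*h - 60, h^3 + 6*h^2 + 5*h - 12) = h^2 + 7*h + 12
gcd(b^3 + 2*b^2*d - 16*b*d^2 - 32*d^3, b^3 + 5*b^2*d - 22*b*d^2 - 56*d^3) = b^2 - 2*b*d - 8*d^2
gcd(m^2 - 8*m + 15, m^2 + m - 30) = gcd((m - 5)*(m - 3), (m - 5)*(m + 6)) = m - 5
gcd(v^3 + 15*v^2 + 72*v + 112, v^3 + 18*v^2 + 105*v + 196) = v^2 + 11*v + 28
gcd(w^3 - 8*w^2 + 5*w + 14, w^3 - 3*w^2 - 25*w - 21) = w^2 - 6*w - 7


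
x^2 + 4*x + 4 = (x + 2)^2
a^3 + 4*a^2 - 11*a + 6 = (a - 1)^2*(a + 6)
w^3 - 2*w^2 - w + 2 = (w - 2)*(w - 1)*(w + 1)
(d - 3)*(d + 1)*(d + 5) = d^3 + 3*d^2 - 13*d - 15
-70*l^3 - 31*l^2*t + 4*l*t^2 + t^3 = (-5*l + t)*(2*l + t)*(7*l + t)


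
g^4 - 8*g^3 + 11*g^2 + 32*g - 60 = (g - 5)*(g - 3)*(g - 2)*(g + 2)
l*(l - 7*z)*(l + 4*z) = l^3 - 3*l^2*z - 28*l*z^2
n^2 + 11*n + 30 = (n + 5)*(n + 6)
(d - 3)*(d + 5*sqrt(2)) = d^2 - 3*d + 5*sqrt(2)*d - 15*sqrt(2)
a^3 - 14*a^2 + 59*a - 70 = (a - 7)*(a - 5)*(a - 2)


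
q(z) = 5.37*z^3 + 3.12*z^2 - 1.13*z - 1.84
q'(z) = 16.11*z^2 + 6.24*z - 1.13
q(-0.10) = -1.70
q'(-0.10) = -1.59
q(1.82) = 38.81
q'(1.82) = 63.59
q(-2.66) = -77.83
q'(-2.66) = 96.26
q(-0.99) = -2.87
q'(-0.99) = 8.48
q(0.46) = -1.18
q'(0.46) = 5.15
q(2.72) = 126.23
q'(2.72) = 135.03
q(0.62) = -0.06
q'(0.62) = 8.93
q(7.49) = 2421.15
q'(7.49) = 949.38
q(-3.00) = -115.36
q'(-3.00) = 125.14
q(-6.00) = -1042.66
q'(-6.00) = 541.39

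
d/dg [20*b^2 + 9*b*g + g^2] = 9*b + 2*g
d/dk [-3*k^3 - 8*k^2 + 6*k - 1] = -9*k^2 - 16*k + 6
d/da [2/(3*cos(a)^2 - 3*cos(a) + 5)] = 6*(2*cos(a) - 1)*sin(a)/(3*cos(a)^2 - 3*cos(a) + 5)^2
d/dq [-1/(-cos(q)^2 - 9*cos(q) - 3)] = (2*cos(q) + 9)*sin(q)/(cos(q)^2 + 9*cos(q) + 3)^2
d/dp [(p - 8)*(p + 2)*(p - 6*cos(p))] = (p - 8)*(p + 2)*(6*sin(p) + 1) + (p - 8)*(p - 6*cos(p)) + (p + 2)*(p - 6*cos(p))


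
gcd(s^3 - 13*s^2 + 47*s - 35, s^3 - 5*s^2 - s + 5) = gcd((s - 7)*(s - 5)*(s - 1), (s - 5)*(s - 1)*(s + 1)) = s^2 - 6*s + 5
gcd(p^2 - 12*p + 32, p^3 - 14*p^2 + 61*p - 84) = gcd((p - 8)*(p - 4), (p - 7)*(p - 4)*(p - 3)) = p - 4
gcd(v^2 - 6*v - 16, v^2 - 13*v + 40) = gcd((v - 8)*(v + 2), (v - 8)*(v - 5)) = v - 8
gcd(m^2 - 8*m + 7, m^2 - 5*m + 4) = m - 1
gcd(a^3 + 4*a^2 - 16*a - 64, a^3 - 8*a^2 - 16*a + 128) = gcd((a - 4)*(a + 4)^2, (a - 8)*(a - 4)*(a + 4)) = a^2 - 16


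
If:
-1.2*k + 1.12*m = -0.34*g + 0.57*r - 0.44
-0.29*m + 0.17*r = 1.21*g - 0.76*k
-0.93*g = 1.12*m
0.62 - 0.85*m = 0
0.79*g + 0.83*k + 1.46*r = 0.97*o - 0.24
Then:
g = -0.88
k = -2.83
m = 0.73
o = 8.60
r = 7.63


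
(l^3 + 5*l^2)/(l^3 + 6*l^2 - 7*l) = l*(l + 5)/(l^2 + 6*l - 7)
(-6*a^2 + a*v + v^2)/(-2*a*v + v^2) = (3*a + v)/v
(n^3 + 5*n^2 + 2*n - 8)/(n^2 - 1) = (n^2 + 6*n + 8)/(n + 1)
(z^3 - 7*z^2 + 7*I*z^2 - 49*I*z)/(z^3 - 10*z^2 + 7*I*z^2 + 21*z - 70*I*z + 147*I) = z/(z - 3)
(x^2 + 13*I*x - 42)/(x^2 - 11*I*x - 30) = (-x^2 - 13*I*x + 42)/(-x^2 + 11*I*x + 30)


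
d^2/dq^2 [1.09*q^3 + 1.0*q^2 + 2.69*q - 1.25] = 6.54*q + 2.0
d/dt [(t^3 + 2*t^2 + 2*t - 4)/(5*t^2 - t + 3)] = (5*t^4 - 2*t^3 - 3*t^2 + 52*t + 2)/(25*t^4 - 10*t^3 + 31*t^2 - 6*t + 9)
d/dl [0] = 0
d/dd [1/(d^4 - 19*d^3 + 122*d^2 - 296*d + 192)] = (-4*d^3 + 57*d^2 - 244*d + 296)/(d^4 - 19*d^3 + 122*d^2 - 296*d + 192)^2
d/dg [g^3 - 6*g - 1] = 3*g^2 - 6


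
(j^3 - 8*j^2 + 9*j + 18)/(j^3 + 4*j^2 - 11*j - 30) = (j^2 - 5*j - 6)/(j^2 + 7*j + 10)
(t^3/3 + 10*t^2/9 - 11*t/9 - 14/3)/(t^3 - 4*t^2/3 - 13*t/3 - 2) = (-3*t^3 - 10*t^2 + 11*t + 42)/(3*(-3*t^3 + 4*t^2 + 13*t + 6))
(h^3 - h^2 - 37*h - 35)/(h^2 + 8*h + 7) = (h^2 - 2*h - 35)/(h + 7)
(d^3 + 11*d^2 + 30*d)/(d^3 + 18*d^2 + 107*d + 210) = d/(d + 7)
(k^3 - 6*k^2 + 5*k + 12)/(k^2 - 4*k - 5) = (k^2 - 7*k + 12)/(k - 5)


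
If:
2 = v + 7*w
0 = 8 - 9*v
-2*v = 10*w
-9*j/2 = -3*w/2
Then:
No Solution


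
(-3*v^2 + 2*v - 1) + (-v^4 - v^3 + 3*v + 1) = -v^4 - v^3 - 3*v^2 + 5*v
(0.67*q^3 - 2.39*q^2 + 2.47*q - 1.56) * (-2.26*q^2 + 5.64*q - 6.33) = -1.5142*q^5 + 9.1802*q^4 - 23.3029*q^3 + 32.5851*q^2 - 24.4335*q + 9.8748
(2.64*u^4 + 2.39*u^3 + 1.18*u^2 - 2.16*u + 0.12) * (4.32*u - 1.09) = 11.4048*u^5 + 7.4472*u^4 + 2.4925*u^3 - 10.6174*u^2 + 2.8728*u - 0.1308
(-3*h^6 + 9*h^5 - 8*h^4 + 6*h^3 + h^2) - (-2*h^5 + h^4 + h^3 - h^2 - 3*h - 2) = -3*h^6 + 11*h^5 - 9*h^4 + 5*h^3 + 2*h^2 + 3*h + 2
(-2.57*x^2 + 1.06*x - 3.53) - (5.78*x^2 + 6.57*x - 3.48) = -8.35*x^2 - 5.51*x - 0.0499999999999998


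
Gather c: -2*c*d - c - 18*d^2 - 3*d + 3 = c*(-2*d - 1) - 18*d^2 - 3*d + 3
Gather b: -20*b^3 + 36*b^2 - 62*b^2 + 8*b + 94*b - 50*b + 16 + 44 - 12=-20*b^3 - 26*b^2 + 52*b + 48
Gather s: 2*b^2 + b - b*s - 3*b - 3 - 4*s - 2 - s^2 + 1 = 2*b^2 - 2*b - s^2 + s*(-b - 4) - 4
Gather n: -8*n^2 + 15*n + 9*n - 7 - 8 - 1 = -8*n^2 + 24*n - 16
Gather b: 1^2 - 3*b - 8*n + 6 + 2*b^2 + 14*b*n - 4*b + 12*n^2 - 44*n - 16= 2*b^2 + b*(14*n - 7) + 12*n^2 - 52*n - 9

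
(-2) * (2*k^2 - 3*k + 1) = -4*k^2 + 6*k - 2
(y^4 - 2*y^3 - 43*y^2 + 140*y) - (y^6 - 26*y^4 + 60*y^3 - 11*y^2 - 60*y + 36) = -y^6 + 27*y^4 - 62*y^3 - 32*y^2 + 200*y - 36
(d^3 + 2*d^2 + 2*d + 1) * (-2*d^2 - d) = -2*d^5 - 5*d^4 - 6*d^3 - 4*d^2 - d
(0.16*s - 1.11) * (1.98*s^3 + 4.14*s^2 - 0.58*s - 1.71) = 0.3168*s^4 - 1.5354*s^3 - 4.6882*s^2 + 0.3702*s + 1.8981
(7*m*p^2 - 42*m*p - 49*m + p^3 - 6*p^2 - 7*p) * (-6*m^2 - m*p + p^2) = -42*m^3*p^2 + 252*m^3*p + 294*m^3 - 13*m^2*p^3 + 78*m^2*p^2 + 91*m^2*p + 6*m*p^4 - 36*m*p^3 - 42*m*p^2 + p^5 - 6*p^4 - 7*p^3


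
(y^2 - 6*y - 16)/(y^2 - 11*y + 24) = (y + 2)/(y - 3)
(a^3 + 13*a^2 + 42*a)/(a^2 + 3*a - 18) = a*(a + 7)/(a - 3)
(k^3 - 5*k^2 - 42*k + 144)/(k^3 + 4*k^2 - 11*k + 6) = (k^2 - 11*k + 24)/(k^2 - 2*k + 1)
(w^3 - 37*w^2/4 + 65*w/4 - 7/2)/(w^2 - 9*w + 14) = w - 1/4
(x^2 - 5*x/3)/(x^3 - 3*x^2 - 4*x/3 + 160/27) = 9*x/(9*x^2 - 12*x - 32)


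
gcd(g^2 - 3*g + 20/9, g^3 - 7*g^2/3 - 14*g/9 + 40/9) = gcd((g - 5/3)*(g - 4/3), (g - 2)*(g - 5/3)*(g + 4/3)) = g - 5/3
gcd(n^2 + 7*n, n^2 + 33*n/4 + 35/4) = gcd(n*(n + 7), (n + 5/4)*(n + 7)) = n + 7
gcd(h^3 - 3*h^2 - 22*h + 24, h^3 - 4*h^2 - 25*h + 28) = h^2 + 3*h - 4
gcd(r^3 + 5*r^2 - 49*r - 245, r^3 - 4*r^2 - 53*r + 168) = r + 7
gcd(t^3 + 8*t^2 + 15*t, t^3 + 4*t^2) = t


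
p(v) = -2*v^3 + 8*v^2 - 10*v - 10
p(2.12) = -14.30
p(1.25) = -13.91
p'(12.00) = -682.00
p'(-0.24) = -14.19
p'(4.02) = -42.64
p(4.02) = -50.85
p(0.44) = -13.02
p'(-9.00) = -640.00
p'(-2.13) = -71.30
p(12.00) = -2434.00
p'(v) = -6*v^2 + 16*v - 10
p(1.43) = -13.79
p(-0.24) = -7.11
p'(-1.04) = -33.13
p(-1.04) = 11.30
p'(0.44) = -4.12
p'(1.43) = 0.61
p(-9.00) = 2186.00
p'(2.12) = -3.05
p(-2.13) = 66.92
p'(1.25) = 0.62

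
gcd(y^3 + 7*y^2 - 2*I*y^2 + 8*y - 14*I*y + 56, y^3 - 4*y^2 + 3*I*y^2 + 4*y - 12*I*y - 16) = 1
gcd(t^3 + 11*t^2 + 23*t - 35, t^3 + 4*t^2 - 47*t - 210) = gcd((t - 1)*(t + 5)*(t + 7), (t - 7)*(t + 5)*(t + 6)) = t + 5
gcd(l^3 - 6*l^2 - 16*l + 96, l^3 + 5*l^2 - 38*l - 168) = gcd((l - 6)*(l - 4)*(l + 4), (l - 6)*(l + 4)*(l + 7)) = l^2 - 2*l - 24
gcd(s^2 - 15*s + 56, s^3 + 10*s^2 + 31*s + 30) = 1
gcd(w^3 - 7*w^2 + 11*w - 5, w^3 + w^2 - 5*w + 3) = w^2 - 2*w + 1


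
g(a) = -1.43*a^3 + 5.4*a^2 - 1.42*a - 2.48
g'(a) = -4.29*a^2 + 10.8*a - 1.42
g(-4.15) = 198.62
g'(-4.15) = -120.12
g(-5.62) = 429.89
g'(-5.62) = -197.61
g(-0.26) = -1.72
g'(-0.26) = -4.52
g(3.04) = 2.93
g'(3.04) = -8.23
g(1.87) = 4.40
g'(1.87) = 3.77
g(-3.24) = 107.45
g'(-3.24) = -81.45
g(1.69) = 3.64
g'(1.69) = 4.58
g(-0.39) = -1.02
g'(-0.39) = -6.28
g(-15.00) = 6060.07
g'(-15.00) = -1128.67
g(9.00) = -620.33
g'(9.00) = -251.71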